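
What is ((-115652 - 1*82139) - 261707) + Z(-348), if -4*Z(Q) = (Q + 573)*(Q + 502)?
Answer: -936321/2 ≈ -4.6816e+5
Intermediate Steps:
Z(Q) = -(502 + Q)*(573 + Q)/4 (Z(Q) = -(Q + 573)*(Q + 502)/4 = -(573 + Q)*(502 + Q)/4 = -(502 + Q)*(573 + Q)/4)
((-115652 - 1*82139) - 261707) + Z(-348) = ((-115652 - 1*82139) - 261707) + (-143823/2 - 1075/4*(-348) - ¼*(-348)²) = ((-115652 - 82139) - 261707) + (-143823/2 + 93525 - ¼*121104) = (-197791 - 261707) + (-143823/2 + 93525 - 30276) = -459498 - 17325/2 = -936321/2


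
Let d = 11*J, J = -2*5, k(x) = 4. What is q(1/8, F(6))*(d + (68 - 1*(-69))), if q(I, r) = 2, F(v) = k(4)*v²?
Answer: 54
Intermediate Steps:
J = -10
F(v) = 4*v²
d = -110 (d = 11*(-10) = -110)
q(1/8, F(6))*(d + (68 - 1*(-69))) = 2*(-110 + (68 - 1*(-69))) = 2*(-110 + (68 + 69)) = 2*(-110 + 137) = 2*27 = 54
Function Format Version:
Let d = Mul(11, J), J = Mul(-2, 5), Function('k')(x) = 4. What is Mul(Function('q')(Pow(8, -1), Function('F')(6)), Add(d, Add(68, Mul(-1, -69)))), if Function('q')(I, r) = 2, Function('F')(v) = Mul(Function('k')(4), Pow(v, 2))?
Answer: 54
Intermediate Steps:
J = -10
Function('F')(v) = Mul(4, Pow(v, 2))
d = -110 (d = Mul(11, -10) = -110)
Mul(Function('q')(Pow(8, -1), Function('F')(6)), Add(d, Add(68, Mul(-1, -69)))) = Mul(2, Add(-110, Add(68, Mul(-1, -69)))) = Mul(2, Add(-110, Add(68, 69))) = Mul(2, Add(-110, 137)) = Mul(2, 27) = 54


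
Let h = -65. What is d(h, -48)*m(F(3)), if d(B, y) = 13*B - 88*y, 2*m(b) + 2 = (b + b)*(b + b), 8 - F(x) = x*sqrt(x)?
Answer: 611599 - 324384*sqrt(3) ≈ 49749.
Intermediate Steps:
F(x) = 8 - x**(3/2) (F(x) = 8 - x*sqrt(x) = 8 - x**(3/2))
m(b) = -1 + 2*b**2 (m(b) = -1 + ((b + b)*(b + b))/2 = -1 + ((2*b)*(2*b))/2 = -1 + (4*b**2)/2 = -1 + 2*b**2)
d(B, y) = -88*y + 13*B
d(h, -48)*m(F(3)) = (-88*(-48) + 13*(-65))*(-1 + 2*(8 - 3**(3/2))**2) = (4224 - 845)*(-1 + 2*(8 - 3*sqrt(3))**2) = 3379*(-1 + 2*(8 - 3*sqrt(3))**2) = -3379 + 6758*(8 - 3*sqrt(3))**2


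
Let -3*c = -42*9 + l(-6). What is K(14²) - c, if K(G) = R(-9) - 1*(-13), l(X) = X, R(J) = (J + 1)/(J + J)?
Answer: -1031/9 ≈ -114.56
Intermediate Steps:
R(J) = (1 + J)/(2*J) (R(J) = (1 + J)/((2*J)) = (1 + J)*(1/(2*J)) = (1 + J)/(2*J))
K(G) = 121/9 (K(G) = (½)*(1 - 9)/(-9) - 1*(-13) = (½)*(-⅑)*(-8) + 13 = 4/9 + 13 = 121/9)
c = 128 (c = -(-42*9 - 6)/3 = -(-378 - 6)/3 = -⅓*(-384) = 128)
K(14²) - c = 121/9 - 1*128 = 121/9 - 128 = -1031/9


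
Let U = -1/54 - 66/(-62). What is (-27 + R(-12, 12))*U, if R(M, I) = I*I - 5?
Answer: 98056/837 ≈ 117.15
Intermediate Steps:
R(M, I) = -5 + I² (R(M, I) = I² - 5 = -5 + I²)
U = 1751/1674 (U = -1*1/54 - 66*(-1/62) = -1/54 + 33/31 = 1751/1674 ≈ 1.0460)
(-27 + R(-12, 12))*U = (-27 + (-5 + 12²))*(1751/1674) = (-27 + (-5 + 144))*(1751/1674) = (-27 + 139)*(1751/1674) = 112*(1751/1674) = 98056/837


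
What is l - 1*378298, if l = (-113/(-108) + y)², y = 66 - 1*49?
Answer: -4408669271/11664 ≈ -3.7797e+5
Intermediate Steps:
y = 17 (y = 66 - 49 = 17)
l = 3798601/11664 (l = (-113/(-108) + 17)² = (-113*(-1/108) + 17)² = (113/108 + 17)² = (1949/108)² = 3798601/11664 ≈ 325.67)
l - 1*378298 = 3798601/11664 - 1*378298 = 3798601/11664 - 378298 = -4408669271/11664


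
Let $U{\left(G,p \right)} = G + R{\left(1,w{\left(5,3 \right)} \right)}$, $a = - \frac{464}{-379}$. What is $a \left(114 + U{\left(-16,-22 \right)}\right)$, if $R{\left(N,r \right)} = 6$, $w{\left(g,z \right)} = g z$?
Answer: $\frac{48256}{379} \approx 127.32$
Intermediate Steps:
$a = \frac{464}{379}$ ($a = \left(-464\right) \left(- \frac{1}{379}\right) = \frac{464}{379} \approx 1.2243$)
$U{\left(G,p \right)} = 6 + G$ ($U{\left(G,p \right)} = G + 6 = 6 + G$)
$a \left(114 + U{\left(-16,-22 \right)}\right) = \frac{464 \left(114 + \left(6 - 16\right)\right)}{379} = \frac{464 \left(114 - 10\right)}{379} = \frac{464}{379} \cdot 104 = \frac{48256}{379}$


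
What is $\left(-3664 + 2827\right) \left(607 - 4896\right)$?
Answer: $3589893$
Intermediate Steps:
$\left(-3664 + 2827\right) \left(607 - 4896\right) = \left(-837\right) \left(-4289\right) = 3589893$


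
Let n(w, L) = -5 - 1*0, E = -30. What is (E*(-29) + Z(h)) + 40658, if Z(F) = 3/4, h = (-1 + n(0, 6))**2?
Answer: 166115/4 ≈ 41529.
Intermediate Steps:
n(w, L) = -5 (n(w, L) = -5 + 0 = -5)
h = 36 (h = (-1 - 5)**2 = (-6)**2 = 36)
Z(F) = 3/4 (Z(F) = 3*(1/4) = 3/4)
(E*(-29) + Z(h)) + 40658 = (-30*(-29) + 3/4) + 40658 = (870 + 3/4) + 40658 = 3483/4 + 40658 = 166115/4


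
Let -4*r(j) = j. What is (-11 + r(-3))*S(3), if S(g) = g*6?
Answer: -369/2 ≈ -184.50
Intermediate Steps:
r(j) = -j/4
S(g) = 6*g
(-11 + r(-3))*S(3) = (-11 - ¼*(-3))*(6*3) = (-11 + ¾)*18 = -41/4*18 = -369/2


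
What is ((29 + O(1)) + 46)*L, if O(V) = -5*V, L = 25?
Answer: 1750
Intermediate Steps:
((29 + O(1)) + 46)*L = ((29 - 5*1) + 46)*25 = ((29 - 5) + 46)*25 = (24 + 46)*25 = 70*25 = 1750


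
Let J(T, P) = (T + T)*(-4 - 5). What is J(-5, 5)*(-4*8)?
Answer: -2880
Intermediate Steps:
J(T, P) = -18*T (J(T, P) = (2*T)*(-9) = -18*T)
J(-5, 5)*(-4*8) = (-18*(-5))*(-4*8) = 90*(-32) = -2880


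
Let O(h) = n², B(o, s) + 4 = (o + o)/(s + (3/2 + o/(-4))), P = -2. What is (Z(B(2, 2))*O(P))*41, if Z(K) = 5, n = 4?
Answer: 3280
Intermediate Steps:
B(o, s) = -4 + 2*o/(3/2 + s - o/4) (B(o, s) = -4 + (o + o)/(s + (3/2 + o/(-4))) = -4 + (2*o)/(s + (3*(½) + o*(-¼))) = -4 + (2*o)/(s + (3/2 - o/4)) = -4 + (2*o)/(3/2 + s - o/4) = -4 + 2*o/(3/2 + s - o/4))
O(h) = 16 (O(h) = 4² = 16)
(Z(B(2, 2))*O(P))*41 = (5*16)*41 = 80*41 = 3280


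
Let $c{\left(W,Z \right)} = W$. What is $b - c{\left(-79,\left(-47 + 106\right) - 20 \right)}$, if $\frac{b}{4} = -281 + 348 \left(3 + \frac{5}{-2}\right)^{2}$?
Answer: $-697$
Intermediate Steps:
$b = -776$ ($b = 4 \left(-281 + 348 \left(3 + \frac{5}{-2}\right)^{2}\right) = 4 \left(-281 + 348 \left(3 + 5 \left(- \frac{1}{2}\right)\right)^{2}\right) = 4 \left(-281 + 348 \left(3 - \frac{5}{2}\right)^{2}\right) = 4 \left(-281 + \frac{348}{4}\right) = 4 \left(-281 + 348 \cdot \frac{1}{4}\right) = 4 \left(-281 + 87\right) = 4 \left(-194\right) = -776$)
$b - c{\left(-79,\left(-47 + 106\right) - 20 \right)} = -776 - -79 = -776 + 79 = -697$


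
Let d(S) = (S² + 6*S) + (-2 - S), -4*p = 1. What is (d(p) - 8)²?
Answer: 32041/256 ≈ 125.16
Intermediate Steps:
p = -¼ (p = -¼*1 = -¼ ≈ -0.25000)
d(S) = -2 + S² + 5*S
(d(p) - 8)² = ((-2 + (-¼)² + 5*(-¼)) - 8)² = ((-2 + 1/16 - 5/4) - 8)² = (-51/16 - 8)² = (-179/16)² = 32041/256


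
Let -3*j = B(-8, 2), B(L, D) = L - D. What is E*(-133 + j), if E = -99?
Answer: 12837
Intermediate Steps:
j = 10/3 (j = -(-8 - 1*2)/3 = -(-8 - 2)/3 = -⅓*(-10) = 10/3 ≈ 3.3333)
E*(-133 + j) = -99*(-133 + 10/3) = -99*(-389/3) = 12837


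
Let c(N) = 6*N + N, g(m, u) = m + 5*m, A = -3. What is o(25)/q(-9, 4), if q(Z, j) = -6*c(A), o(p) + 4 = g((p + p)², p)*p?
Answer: 187498/63 ≈ 2976.2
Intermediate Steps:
g(m, u) = 6*m
c(N) = 7*N
o(p) = -4 + 24*p³ (o(p) = -4 + (6*(p + p)²)*p = -4 + (6*(2*p)²)*p = -4 + (6*(4*p²))*p = -4 + (24*p²)*p = -4 + 24*p³)
q(Z, j) = 126 (q(Z, j) = -42*(-3) = -6*(-21) = 126)
o(25)/q(-9, 4) = (-4 + 24*25³)/126 = (-4 + 24*15625)*(1/126) = (-4 + 375000)*(1/126) = 374996*(1/126) = 187498/63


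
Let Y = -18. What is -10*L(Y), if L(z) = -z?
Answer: -180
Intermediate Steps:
-10*L(Y) = -(-10)*(-18) = -10*18 = -180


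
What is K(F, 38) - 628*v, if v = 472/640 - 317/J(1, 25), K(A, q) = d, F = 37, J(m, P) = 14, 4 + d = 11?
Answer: 1926899/140 ≈ 13764.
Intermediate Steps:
d = 7 (d = -4 + 11 = 7)
K(A, q) = 7
v = -12267/560 (v = 472/640 - 317/14 = 472*(1/640) - 317*1/14 = 59/80 - 317/14 = -12267/560 ≈ -21.905)
K(F, 38) - 628*v = 7 - 628*(-12267/560) = 7 + 1925919/140 = 1926899/140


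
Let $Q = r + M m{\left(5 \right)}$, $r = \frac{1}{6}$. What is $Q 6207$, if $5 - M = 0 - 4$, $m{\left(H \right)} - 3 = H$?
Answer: $\frac{895877}{2} \approx 4.4794 \cdot 10^{5}$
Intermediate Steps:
$m{\left(H \right)} = 3 + H$
$M = 9$ ($M = 5 - \left(0 - 4\right) = 5 - -4 = 5 + 4 = 9$)
$r = \frac{1}{6} \approx 0.16667$
$Q = \frac{433}{6}$ ($Q = \frac{1}{6} + 9 \left(3 + 5\right) = \frac{1}{6} + 9 \cdot 8 = \frac{1}{6} + 72 = \frac{433}{6} \approx 72.167$)
$Q 6207 = \frac{433}{6} \cdot 6207 = \frac{895877}{2}$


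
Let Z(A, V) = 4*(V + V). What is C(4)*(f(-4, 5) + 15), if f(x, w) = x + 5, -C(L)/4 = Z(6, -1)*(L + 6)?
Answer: 5120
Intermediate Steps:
Z(A, V) = 8*V (Z(A, V) = 4*(2*V) = 8*V)
C(L) = 192 + 32*L (C(L) = -4*8*(-1)*(L + 6) = -(-32)*(6 + L) = -4*(-48 - 8*L) = 192 + 32*L)
f(x, w) = 5 + x
C(4)*(f(-4, 5) + 15) = (192 + 32*4)*((5 - 4) + 15) = (192 + 128)*(1 + 15) = 320*16 = 5120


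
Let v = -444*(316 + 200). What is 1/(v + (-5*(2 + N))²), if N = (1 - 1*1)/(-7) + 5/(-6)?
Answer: -36/8246519 ≈ -4.3655e-6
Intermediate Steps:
N = -⅚ (N = (1 - 1)*(-⅐) + 5*(-⅙) = 0*(-⅐) - ⅚ = 0 - ⅚ = -⅚ ≈ -0.83333)
v = -229104 (v = -444*516 = -229104)
1/(v + (-5*(2 + N))²) = 1/(-229104 + (-5*(2 - ⅚))²) = 1/(-229104 + (-5*7/6)²) = 1/(-229104 + (-35/6)²) = 1/(-229104 + 1225/36) = 1/(-8246519/36) = -36/8246519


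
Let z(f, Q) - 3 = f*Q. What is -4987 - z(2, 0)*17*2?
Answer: -5089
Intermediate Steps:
z(f, Q) = 3 + Q*f (z(f, Q) = 3 + f*Q = 3 + Q*f)
-4987 - z(2, 0)*17*2 = -4987 - (3 + 0*2)*17*2 = -4987 - (3 + 0)*17*2 = -4987 - 3*17*2 = -4987 - 51*2 = -4987 - 1*102 = -4987 - 102 = -5089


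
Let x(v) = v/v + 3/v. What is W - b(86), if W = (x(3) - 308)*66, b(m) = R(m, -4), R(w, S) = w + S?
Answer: -20278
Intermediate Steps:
R(w, S) = S + w
x(v) = 1 + 3/v
b(m) = -4 + m
W = -20196 (W = ((3 + 3)/3 - 308)*66 = ((1/3)*6 - 308)*66 = (2 - 308)*66 = -306*66 = -20196)
W - b(86) = -20196 - (-4 + 86) = -20196 - 1*82 = -20196 - 82 = -20278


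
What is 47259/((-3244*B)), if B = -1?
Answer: 47259/3244 ≈ 14.568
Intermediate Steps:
47259/((-3244*B)) = 47259/((-3244*(-1))) = 47259/3244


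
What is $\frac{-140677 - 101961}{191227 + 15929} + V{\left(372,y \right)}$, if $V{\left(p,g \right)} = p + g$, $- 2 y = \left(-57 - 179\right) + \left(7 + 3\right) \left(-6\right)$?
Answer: $\frac{53739241}{103578} \approx 518.83$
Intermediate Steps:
$y = 148$ ($y = - \frac{\left(-57 - 179\right) + \left(7 + 3\right) \left(-6\right)}{2} = - \frac{-236 + 10 \left(-6\right)}{2} = - \frac{-236 - 60}{2} = \left(- \frac{1}{2}\right) \left(-296\right) = 148$)
$V{\left(p,g \right)} = g + p$
$\frac{-140677 - 101961}{191227 + 15929} + V{\left(372,y \right)} = \frac{-140677 - 101961}{191227 + 15929} + \left(148 + 372\right) = - \frac{242638}{207156} + 520 = \left(-242638\right) \frac{1}{207156} + 520 = - \frac{121319}{103578} + 520 = \frac{53739241}{103578}$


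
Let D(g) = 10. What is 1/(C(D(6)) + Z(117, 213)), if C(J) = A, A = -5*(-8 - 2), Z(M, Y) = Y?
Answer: 1/263 ≈ 0.0038023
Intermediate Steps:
A = 50 (A = -5*(-10) = 50)
C(J) = 50
1/(C(D(6)) + Z(117, 213)) = 1/(50 + 213) = 1/263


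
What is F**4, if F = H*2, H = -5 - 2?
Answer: 38416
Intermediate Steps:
H = -7
F = -14 (F = -7*2 = -14)
F**4 = (-14)**4 = 38416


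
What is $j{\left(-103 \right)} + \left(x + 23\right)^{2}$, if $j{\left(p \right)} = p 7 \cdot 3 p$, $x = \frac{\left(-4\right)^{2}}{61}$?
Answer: $\frac{831011430}{3721} \approx 2.2333 \cdot 10^{5}$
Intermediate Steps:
$x = \frac{16}{61}$ ($x = 16 \cdot \frac{1}{61} = \frac{16}{61} \approx 0.2623$)
$j{\left(p \right)} = 21 p^{2}$ ($j{\left(p \right)} = 7 p 3 p = 21 p p = 21 p^{2}$)
$j{\left(-103 \right)} + \left(x + 23\right)^{2} = 21 \left(-103\right)^{2} + \left(\frac{16}{61} + 23\right)^{2} = 21 \cdot 10609 + \left(\frac{1419}{61}\right)^{2} = 222789 + \frac{2013561}{3721} = \frac{831011430}{3721}$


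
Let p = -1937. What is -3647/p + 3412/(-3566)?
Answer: 3198079/3453671 ≈ 0.92599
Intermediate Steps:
-3647/p + 3412/(-3566) = -3647/(-1937) + 3412/(-3566) = -3647*(-1/1937) + 3412*(-1/3566) = 3647/1937 - 1706/1783 = 3198079/3453671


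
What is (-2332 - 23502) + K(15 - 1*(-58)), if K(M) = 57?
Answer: -25777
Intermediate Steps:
(-2332 - 23502) + K(15 - 1*(-58)) = (-2332 - 23502) + 57 = -25834 + 57 = -25777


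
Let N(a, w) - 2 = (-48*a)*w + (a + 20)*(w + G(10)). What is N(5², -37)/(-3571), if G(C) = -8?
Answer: -42377/3571 ≈ -11.867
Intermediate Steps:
N(a, w) = 2 + (-8 + w)*(20 + a) - 48*a*w (N(a, w) = 2 + ((-48*a)*w + (a + 20)*(w - 8)) = 2 + (-48*a*w + (20 + a)*(-8 + w)) = 2 + (-48*a*w + (-8 + w)*(20 + a)) = 2 + ((-8 + w)*(20 + a) - 48*a*w) = 2 + (-8 + w)*(20 + a) - 48*a*w)
N(5², -37)/(-3571) = (-158 - 8*5² + 20*(-37) - 47*5²*(-37))/(-3571) = (-158 - 8*25 - 740 - 47*25*(-37))*(-1/3571) = (-158 - 200 - 740 + 43475)*(-1/3571) = 42377*(-1/3571) = -42377/3571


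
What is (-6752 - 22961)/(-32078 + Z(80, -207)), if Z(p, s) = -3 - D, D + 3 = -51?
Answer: 29713/32027 ≈ 0.92775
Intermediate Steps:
D = -54 (D = -3 - 51 = -54)
Z(p, s) = 51 (Z(p, s) = -3 - 1*(-54) = -3 + 54 = 51)
(-6752 - 22961)/(-32078 + Z(80, -207)) = (-6752 - 22961)/(-32078 + 51) = -29713/(-32027) = -29713*(-1/32027) = 29713/32027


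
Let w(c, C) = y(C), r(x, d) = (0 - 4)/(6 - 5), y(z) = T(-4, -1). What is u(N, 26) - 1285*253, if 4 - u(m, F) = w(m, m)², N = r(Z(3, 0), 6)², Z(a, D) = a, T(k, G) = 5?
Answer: -325126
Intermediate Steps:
y(z) = 5
r(x, d) = -4 (r(x, d) = -4/1 = -4*1 = -4)
w(c, C) = 5
N = 16 (N = (-4)² = 16)
u(m, F) = -21 (u(m, F) = 4 - 1*5² = 4 - 1*25 = 4 - 25 = -21)
u(N, 26) - 1285*253 = -21 - 1285*253 = -21 - 325105 = -325126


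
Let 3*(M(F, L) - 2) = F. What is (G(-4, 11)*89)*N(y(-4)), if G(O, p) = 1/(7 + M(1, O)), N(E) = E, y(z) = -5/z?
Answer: 1335/112 ≈ 11.920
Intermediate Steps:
M(F, L) = 2 + F/3
G(O, p) = 3/28 (G(O, p) = 1/(7 + (2 + (1/3)*1)) = 1/(7 + (2 + 1/3)) = 1/(7 + 7/3) = 1/(28/3) = 3/28)
(G(-4, 11)*89)*N(y(-4)) = ((3/28)*89)*(-5/(-4)) = 267*(-5*(-1/4))/28 = (267/28)*(5/4) = 1335/112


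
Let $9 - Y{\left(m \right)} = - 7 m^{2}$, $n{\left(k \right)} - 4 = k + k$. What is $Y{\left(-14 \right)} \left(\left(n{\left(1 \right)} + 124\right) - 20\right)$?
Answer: $151910$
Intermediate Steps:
$n{\left(k \right)} = 4 + 2 k$ ($n{\left(k \right)} = 4 + \left(k + k\right) = 4 + 2 k$)
$Y{\left(m \right)} = 9 + 7 m^{2}$ ($Y{\left(m \right)} = 9 - - 7 m^{2} = 9 + 7 m^{2}$)
$Y{\left(-14 \right)} \left(\left(n{\left(1 \right)} + 124\right) - 20\right) = \left(9 + 7 \left(-14\right)^{2}\right) \left(\left(\left(4 + 2 \cdot 1\right) + 124\right) - 20\right) = \left(9 + 7 \cdot 196\right) \left(\left(\left(4 + 2\right) + 124\right) - 20\right) = \left(9 + 1372\right) \left(\left(6 + 124\right) - 20\right) = 1381 \left(130 - 20\right) = 1381 \cdot 110 = 151910$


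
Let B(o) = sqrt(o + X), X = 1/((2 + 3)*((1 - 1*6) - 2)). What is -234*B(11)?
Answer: -1872*sqrt(210)/35 ≈ -775.08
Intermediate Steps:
X = -1/35 (X = 1/(5*((1 - 6) - 2)) = 1/(5*(-5 - 2)) = 1/(5*(-7)) = 1/(-35) = -1/35 ≈ -0.028571)
B(o) = sqrt(-1/35 + o) (B(o) = sqrt(o - 1/35) = sqrt(-1/35 + o))
-234*B(11) = -234*sqrt(-35 + 1225*11)/35 = -234*sqrt(-35 + 13475)/35 = -234*sqrt(13440)/35 = -234*8*sqrt(210)/35 = -1872*sqrt(210)/35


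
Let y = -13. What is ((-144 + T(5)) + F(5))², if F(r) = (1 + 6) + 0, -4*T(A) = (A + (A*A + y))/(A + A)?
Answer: 30217009/1600 ≈ 18886.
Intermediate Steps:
T(A) = -(-13 + A + A²)/(8*A) (T(A) = -(A + (A*A - 13))/(4*(A + A)) = -(A + (A² - 13))/(4*(2*A)) = -(A + (-13 + A²))*1/(2*A)/4 = -(-13 + A + A²)*1/(2*A)/4 = -(-13 + A + A²)/(8*A))
F(r) = 7 (F(r) = 7 + 0 = 7)
((-144 + T(5)) + F(5))² = ((-144 + (⅛)*(13 - 1*5*(1 + 5))/5) + 7)² = ((-144 + (⅛)*(⅕)*(13 - 1*5*6)) + 7)² = ((-144 + (⅛)*(⅕)*(13 - 30)) + 7)² = ((-144 + (⅛)*(⅕)*(-17)) + 7)² = ((-144 - 17/40) + 7)² = (-5777/40 + 7)² = (-5497/40)² = 30217009/1600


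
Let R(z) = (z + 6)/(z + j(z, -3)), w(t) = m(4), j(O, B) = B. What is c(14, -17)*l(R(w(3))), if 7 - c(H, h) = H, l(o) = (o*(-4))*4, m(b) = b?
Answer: 1120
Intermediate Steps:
w(t) = 4
R(z) = (6 + z)/(-3 + z) (R(z) = (z + 6)/(z - 3) = (6 + z)/(-3 + z))
l(o) = -16*o (l(o) = -4*o*4 = -16*o)
c(H, h) = 7 - H
c(14, -17)*l(R(w(3))) = (7 - 1*14)*(-16*(6 + 4)/(-3 + 4)) = (7 - 14)*(-16*10/1) = -(-112)*1*10 = -(-112)*10 = -7*(-160) = 1120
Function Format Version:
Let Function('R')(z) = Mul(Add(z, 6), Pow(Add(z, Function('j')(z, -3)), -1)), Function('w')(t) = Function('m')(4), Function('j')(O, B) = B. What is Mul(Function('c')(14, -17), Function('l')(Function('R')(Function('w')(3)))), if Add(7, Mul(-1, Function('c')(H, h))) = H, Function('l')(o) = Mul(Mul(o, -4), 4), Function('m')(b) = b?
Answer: 1120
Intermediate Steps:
Function('w')(t) = 4
Function('R')(z) = Mul(Pow(Add(-3, z), -1), Add(6, z)) (Function('R')(z) = Mul(Add(z, 6), Pow(Add(z, -3), -1)) = Mul(Add(6, z), Pow(Add(-3, z), -1)) = Mul(Pow(Add(-3, z), -1), Add(6, z)))
Function('l')(o) = Mul(-16, o) (Function('l')(o) = Mul(Mul(-4, o), 4) = Mul(-16, o))
Function('c')(H, h) = Add(7, Mul(-1, H))
Mul(Function('c')(14, -17), Function('l')(Function('R')(Function('w')(3)))) = Mul(Add(7, Mul(-1, 14)), Mul(-16, Mul(Pow(Add(-3, 4), -1), Add(6, 4)))) = Mul(Add(7, -14), Mul(-16, Mul(Pow(1, -1), 10))) = Mul(-7, Mul(-16, Mul(1, 10))) = Mul(-7, Mul(-16, 10)) = Mul(-7, -160) = 1120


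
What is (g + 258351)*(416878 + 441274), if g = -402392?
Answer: -123609072232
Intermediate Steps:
(g + 258351)*(416878 + 441274) = (-402392 + 258351)*(416878 + 441274) = -144041*858152 = -123609072232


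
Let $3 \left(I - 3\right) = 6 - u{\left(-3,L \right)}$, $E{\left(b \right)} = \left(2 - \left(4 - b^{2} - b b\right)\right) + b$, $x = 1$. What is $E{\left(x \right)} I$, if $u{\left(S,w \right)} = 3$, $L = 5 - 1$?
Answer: $4$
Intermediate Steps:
$L = 4$ ($L = 5 - 1 = 4$)
$E{\left(b \right)} = -2 + b + 2 b^{2}$ ($E{\left(b \right)} = \left(2 + \left(\left(b^{2} + b^{2}\right) - 4\right)\right) + b = \left(2 + \left(2 b^{2} - 4\right)\right) + b = \left(2 + \left(-4 + 2 b^{2}\right)\right) + b = \left(-2 + 2 b^{2}\right) + b = -2 + b + 2 b^{2}$)
$I = 4$ ($I = 3 + \frac{6 - 3}{3} = 3 + \frac{1}{3} \cdot 3 = 3 + 1 = 4$)
$E{\left(x \right)} I = \left(-2 + 1 + 2 \cdot 1^{2}\right) 4 = \left(-2 + 1 + 2 \cdot 1\right) 4 = \left(-2 + 1 + 2\right) 4 = 1 \cdot 4 = 4$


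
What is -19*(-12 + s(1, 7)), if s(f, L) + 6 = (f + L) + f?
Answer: 171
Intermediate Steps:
s(f, L) = -6 + L + 2*f (s(f, L) = -6 + ((f + L) + f) = -6 + ((L + f) + f) = -6 + (L + 2*f) = -6 + L + 2*f)
-19*(-12 + s(1, 7)) = -19*(-12 + (-6 + 7 + 2*1)) = -19*(-12 + (-6 + 7 + 2)) = -19*(-12 + 3) = -19*(-9) = 171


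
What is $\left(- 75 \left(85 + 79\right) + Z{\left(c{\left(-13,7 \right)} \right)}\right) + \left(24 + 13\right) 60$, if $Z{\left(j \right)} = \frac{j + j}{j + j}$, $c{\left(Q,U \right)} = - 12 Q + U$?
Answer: $-10079$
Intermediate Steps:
$c{\left(Q,U \right)} = U - 12 Q$
$Z{\left(j \right)} = 1$ ($Z{\left(j \right)} = \frac{2 j}{2 j} = 2 j \frac{1}{2 j} = 1$)
$\left(- 75 \left(85 + 79\right) + Z{\left(c{\left(-13,7 \right)} \right)}\right) + \left(24 + 13\right) 60 = \left(- 75 \left(85 + 79\right) + 1\right) + \left(24 + 13\right) 60 = \left(\left(-75\right) 164 + 1\right) + 37 \cdot 60 = \left(-12300 + 1\right) + 2220 = -12299 + 2220 = -10079$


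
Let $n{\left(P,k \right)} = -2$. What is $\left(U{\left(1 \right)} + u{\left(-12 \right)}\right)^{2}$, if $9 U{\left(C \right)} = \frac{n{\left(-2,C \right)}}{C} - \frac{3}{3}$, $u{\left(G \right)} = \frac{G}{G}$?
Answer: $\frac{4}{9} \approx 0.44444$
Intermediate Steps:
$u{\left(G \right)} = 1$
$U{\left(C \right)} = - \frac{1}{9} - \frac{2}{9 C}$ ($U{\left(C \right)} = \frac{- \frac{2}{C} - \frac{3}{3}}{9} = \frac{- \frac{2}{C} - 1}{9} = \frac{-1 - \frac{2}{C}}{9} = - \frac{1}{9} - \frac{2}{9 C}$)
$\left(U{\left(1 \right)} + u{\left(-12 \right)}\right)^{2} = \left(\frac{-2 - 1}{9 \cdot 1} + 1\right)^{2} = \left(\frac{1}{9} \cdot 1 \left(-2 - 1\right) + 1\right)^{2} = \left(\frac{1}{9} \cdot 1 \left(-3\right) + 1\right)^{2} = \left(- \frac{1}{3} + 1\right)^{2} = \left(\frac{2}{3}\right)^{2} = \frac{4}{9}$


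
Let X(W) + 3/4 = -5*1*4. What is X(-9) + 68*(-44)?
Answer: -12051/4 ≈ -3012.8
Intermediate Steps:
X(W) = -83/4 (X(W) = -¾ - 5*1*4 = -¾ - 5*4 = -¾ - 20 = -83/4)
X(-9) + 68*(-44) = -83/4 + 68*(-44) = -83/4 - 2992 = -12051/4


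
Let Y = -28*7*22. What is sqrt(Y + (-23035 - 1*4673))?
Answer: 2*I*sqrt(8005) ≈ 178.94*I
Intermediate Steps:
Y = -4312 (Y = -196*22 = -4312)
sqrt(Y + (-23035 - 1*4673)) = sqrt(-4312 + (-23035 - 1*4673)) = sqrt(-4312 + (-23035 - 4673)) = sqrt(-4312 - 27708) = sqrt(-32020) = 2*I*sqrt(8005)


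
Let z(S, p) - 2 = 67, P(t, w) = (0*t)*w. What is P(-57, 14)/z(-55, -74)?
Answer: 0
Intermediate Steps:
P(t, w) = 0 (P(t, w) = 0*w = 0)
z(S, p) = 69 (z(S, p) = 2 + 67 = 69)
P(-57, 14)/z(-55, -74) = 0/69 = 0*(1/69) = 0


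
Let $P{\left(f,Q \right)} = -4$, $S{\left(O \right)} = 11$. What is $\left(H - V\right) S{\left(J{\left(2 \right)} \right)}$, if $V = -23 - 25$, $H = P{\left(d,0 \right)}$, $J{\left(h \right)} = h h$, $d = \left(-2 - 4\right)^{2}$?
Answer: $484$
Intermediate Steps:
$d = 36$ ($d = \left(-6\right)^{2} = 36$)
$J{\left(h \right)} = h^{2}$
$H = -4$
$V = -48$ ($V = -23 - 25 = -48$)
$\left(H - V\right) S{\left(J{\left(2 \right)} \right)} = \left(-4 - -48\right) 11 = \left(-4 + 48\right) 11 = 44 \cdot 11 = 484$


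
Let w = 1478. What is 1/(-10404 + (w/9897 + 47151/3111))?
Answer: -10263189/106621134521 ≈ -9.6258e-5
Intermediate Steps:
1/(-10404 + (w/9897 + 47151/3111)) = 1/(-10404 + (1478/9897 + 47151/3111)) = 1/(-10404 + (1478*(1/9897) + 47151*(1/3111))) = 1/(-10404 + (1478/9897 + 15717/1037)) = 1/(-10404 + 157083835/10263189) = 1/(-106621134521/10263189) = -10263189/106621134521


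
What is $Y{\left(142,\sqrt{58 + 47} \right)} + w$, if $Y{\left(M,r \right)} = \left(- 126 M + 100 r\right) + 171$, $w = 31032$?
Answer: $13311 + 100 \sqrt{105} \approx 14336.0$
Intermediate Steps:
$Y{\left(M,r \right)} = 171 - 126 M + 100 r$
$Y{\left(142,\sqrt{58 + 47} \right)} + w = \left(171 - 17892 + 100 \sqrt{58 + 47}\right) + 31032 = \left(171 - 17892 + 100 \sqrt{105}\right) + 31032 = \left(-17721 + 100 \sqrt{105}\right) + 31032 = 13311 + 100 \sqrt{105}$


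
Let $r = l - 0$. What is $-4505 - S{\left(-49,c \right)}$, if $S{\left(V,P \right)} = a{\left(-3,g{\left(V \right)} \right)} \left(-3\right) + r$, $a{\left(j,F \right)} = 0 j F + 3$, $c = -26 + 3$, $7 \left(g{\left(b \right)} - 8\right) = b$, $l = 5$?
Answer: $-4501$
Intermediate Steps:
$g{\left(b \right)} = 8 + \frac{b}{7}$
$r = 5$ ($r = 5 - 0 = 5 + 0 = 5$)
$c = -23$
$a{\left(j,F \right)} = 3$ ($a{\left(j,F \right)} = 0 F + 3 = 0 + 3 = 3$)
$S{\left(V,P \right)} = -4$ ($S{\left(V,P \right)} = 3 \left(-3\right) + 5 = -9 + 5 = -4$)
$-4505 - S{\left(-49,c \right)} = -4505 - -4 = -4505 + 4 = -4501$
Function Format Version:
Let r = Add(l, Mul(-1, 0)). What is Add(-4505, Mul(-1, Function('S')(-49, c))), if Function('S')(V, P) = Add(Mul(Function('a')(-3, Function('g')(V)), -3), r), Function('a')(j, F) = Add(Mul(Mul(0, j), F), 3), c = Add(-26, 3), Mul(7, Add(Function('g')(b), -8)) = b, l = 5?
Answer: -4501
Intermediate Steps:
Function('g')(b) = Add(8, Mul(Rational(1, 7), b))
r = 5 (r = Add(5, Mul(-1, 0)) = Add(5, 0) = 5)
c = -23
Function('a')(j, F) = 3 (Function('a')(j, F) = Add(Mul(0, F), 3) = Add(0, 3) = 3)
Function('S')(V, P) = -4 (Function('S')(V, P) = Add(Mul(3, -3), 5) = Add(-9, 5) = -4)
Add(-4505, Mul(-1, Function('S')(-49, c))) = Add(-4505, Mul(-1, -4)) = Add(-4505, 4) = -4501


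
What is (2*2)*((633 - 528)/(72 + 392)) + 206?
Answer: 24001/116 ≈ 206.91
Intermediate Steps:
(2*2)*((633 - 528)/(72 + 392)) + 206 = 4*(105/464) + 206 = 105/116 + 206 = 24001/116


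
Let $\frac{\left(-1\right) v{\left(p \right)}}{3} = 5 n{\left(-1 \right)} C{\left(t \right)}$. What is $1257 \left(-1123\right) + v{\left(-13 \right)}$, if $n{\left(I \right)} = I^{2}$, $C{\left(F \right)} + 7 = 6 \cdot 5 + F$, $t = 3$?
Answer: $-1412001$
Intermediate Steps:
$C{\left(F \right)} = 23 + F$ ($C{\left(F \right)} = -7 + \left(6 \cdot 5 + F\right) = -7 + \left(30 + F\right) = 23 + F$)
$v{\left(p \right)} = -390$ ($v{\left(p \right)} = - 3 \cdot 5 \left(-1\right)^{2} \left(23 + 3\right) = - 3 \cdot 5 \cdot 1 \cdot 26 = - 3 \cdot 5 \cdot 26 = \left(-3\right) 130 = -390$)
$1257 \left(-1123\right) + v{\left(-13 \right)} = 1257 \left(-1123\right) - 390 = -1411611 - 390 = -1412001$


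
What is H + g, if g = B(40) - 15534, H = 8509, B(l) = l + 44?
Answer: -6941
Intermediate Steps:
B(l) = 44 + l
g = -15450 (g = (44 + 40) - 15534 = 84 - 15534 = -15450)
H + g = 8509 - 15450 = -6941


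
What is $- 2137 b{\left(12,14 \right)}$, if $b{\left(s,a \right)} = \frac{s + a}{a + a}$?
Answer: $- \frac{27781}{14} \approx -1984.4$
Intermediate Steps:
$b{\left(s,a \right)} = \frac{a + s}{2 a}$
$- 2137 b{\left(12,14 \right)} = - 2137 \frac{14 + 12}{2 \cdot 14} = - 2137 \cdot \frac{1}{2} \cdot \frac{1}{14} \cdot 26 = \left(-2137\right) \frac{13}{14} = - \frac{27781}{14}$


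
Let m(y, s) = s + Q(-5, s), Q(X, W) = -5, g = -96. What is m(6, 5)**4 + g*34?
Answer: -3264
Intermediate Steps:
m(y, s) = -5 + s (m(y, s) = s - 5 = -5 + s)
m(6, 5)**4 + g*34 = (-5 + 5)**4 - 96*34 = 0**4 - 3264 = 0 - 3264 = -3264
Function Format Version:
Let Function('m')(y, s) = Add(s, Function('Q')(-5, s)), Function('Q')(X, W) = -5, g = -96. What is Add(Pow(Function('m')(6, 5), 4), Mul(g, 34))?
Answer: -3264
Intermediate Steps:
Function('m')(y, s) = Add(-5, s) (Function('m')(y, s) = Add(s, -5) = Add(-5, s))
Add(Pow(Function('m')(6, 5), 4), Mul(g, 34)) = Add(Pow(Add(-5, 5), 4), Mul(-96, 34)) = Add(Pow(0, 4), -3264) = Add(0, -3264) = -3264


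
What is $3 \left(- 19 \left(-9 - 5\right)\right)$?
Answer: $798$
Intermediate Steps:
$3 \left(- 19 \left(-9 - 5\right)\right) = 3 \left(\left(-19\right) \left(-14\right)\right) = 3 \cdot 266 = 798$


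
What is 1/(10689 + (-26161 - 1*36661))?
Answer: -1/52133 ≈ -1.9182e-5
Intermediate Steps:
1/(10689 + (-26161 - 1*36661)) = 1/(10689 + (-26161 - 36661)) = 1/(10689 - 62822) = 1/(-52133) = -1/52133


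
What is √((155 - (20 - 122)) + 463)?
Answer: 12*√5 ≈ 26.833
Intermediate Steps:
√((155 - (20 - 122)) + 463) = √((155 - 1*(-102)) + 463) = √((155 + 102) + 463) = √(257 + 463) = √720 = 12*√5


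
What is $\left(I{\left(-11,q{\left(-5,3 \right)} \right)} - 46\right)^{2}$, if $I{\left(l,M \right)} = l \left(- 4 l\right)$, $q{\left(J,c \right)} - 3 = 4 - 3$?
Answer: $280900$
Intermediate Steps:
$q{\left(J,c \right)} = 4$ ($q{\left(J,c \right)} = 3 + \left(4 - 3\right) = 3 + 1 = 4$)
$I{\left(l,M \right)} = - 4 l^{2}$
$\left(I{\left(-11,q{\left(-5,3 \right)} \right)} - 46\right)^{2} = \left(- 4 \left(-11\right)^{2} - 46\right)^{2} = \left(\left(-4\right) 121 - 46\right)^{2} = \left(-484 - 46\right)^{2} = \left(-530\right)^{2} = 280900$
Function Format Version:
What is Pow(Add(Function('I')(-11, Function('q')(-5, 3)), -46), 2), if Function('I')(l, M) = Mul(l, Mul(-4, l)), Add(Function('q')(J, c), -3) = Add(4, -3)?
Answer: 280900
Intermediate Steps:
Function('q')(J, c) = 4 (Function('q')(J, c) = Add(3, Add(4, -3)) = Add(3, 1) = 4)
Function('I')(l, M) = Mul(-4, Pow(l, 2))
Pow(Add(Function('I')(-11, Function('q')(-5, 3)), -46), 2) = Pow(Add(Mul(-4, Pow(-11, 2)), -46), 2) = Pow(Add(Mul(-4, 121), -46), 2) = Pow(Add(-484, -46), 2) = Pow(-530, 2) = 280900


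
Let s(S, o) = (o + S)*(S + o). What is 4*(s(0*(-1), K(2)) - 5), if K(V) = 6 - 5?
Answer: -16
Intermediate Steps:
K(V) = 1
s(S, o) = (S + o)² (s(S, o) = (S + o)*(S + o) = (S + o)²)
4*(s(0*(-1), K(2)) - 5) = 4*((0*(-1) + 1)² - 5) = 4*((0 + 1)² - 5) = 4*(1² - 5) = 4*(1 - 5) = 4*(-4) = -16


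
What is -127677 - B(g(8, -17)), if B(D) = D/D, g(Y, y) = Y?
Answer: -127678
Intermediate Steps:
B(D) = 1
-127677 - B(g(8, -17)) = -127677 - 1*1 = -127677 - 1 = -127678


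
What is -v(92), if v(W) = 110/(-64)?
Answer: 55/32 ≈ 1.7188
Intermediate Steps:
v(W) = -55/32 (v(W) = 110*(-1/64) = -55/32)
-v(92) = -1*(-55/32) = 55/32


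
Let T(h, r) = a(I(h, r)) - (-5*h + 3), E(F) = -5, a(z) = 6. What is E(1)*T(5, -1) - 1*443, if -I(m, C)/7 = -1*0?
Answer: -583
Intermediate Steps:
I(m, C) = 0 (I(m, C) = -(-7)*0 = -7*0 = 0)
T(h, r) = 3 + 5*h (T(h, r) = 6 - (-5*h + 3) = 6 - (3 - 5*h) = 6 + (-3 + 5*h) = 3 + 5*h)
E(1)*T(5, -1) - 1*443 = -5*(3 + 5*5) - 1*443 = -5*(3 + 25) - 443 = -5*28 - 443 = -140 - 443 = -583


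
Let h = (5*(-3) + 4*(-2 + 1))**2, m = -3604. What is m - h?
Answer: -3965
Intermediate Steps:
h = 361 (h = (-15 + 4*(-1))**2 = (-15 - 4)**2 = (-19)**2 = 361)
m - h = -3604 - 1*361 = -3604 - 361 = -3965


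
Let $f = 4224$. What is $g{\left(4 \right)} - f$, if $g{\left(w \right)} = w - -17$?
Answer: $-4203$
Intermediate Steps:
$g{\left(w \right)} = 17 + w$ ($g{\left(w \right)} = w + 17 = 17 + w$)
$g{\left(4 \right)} - f = \left(17 + 4\right) - 4224 = 21 - 4224 = -4203$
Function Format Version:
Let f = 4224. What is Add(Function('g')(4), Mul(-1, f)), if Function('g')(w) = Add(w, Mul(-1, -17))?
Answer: -4203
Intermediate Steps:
Function('g')(w) = Add(17, w) (Function('g')(w) = Add(w, 17) = Add(17, w))
Add(Function('g')(4), Mul(-1, f)) = Add(Add(17, 4), Mul(-1, 4224)) = Add(21, -4224) = -4203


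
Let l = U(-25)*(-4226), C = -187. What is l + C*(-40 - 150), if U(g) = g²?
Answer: -2605720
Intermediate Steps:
l = -2641250 (l = (-25)²*(-4226) = 625*(-4226) = -2641250)
l + C*(-40 - 150) = -2641250 - 187*(-40 - 150) = -2641250 - 187*(-190) = -2641250 + 35530 = -2605720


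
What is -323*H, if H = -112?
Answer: 36176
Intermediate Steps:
-323*H = -323*(-112) = 36176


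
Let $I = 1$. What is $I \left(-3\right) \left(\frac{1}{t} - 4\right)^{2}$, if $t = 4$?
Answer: $- \frac{675}{16} \approx -42.188$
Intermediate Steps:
$I \left(-3\right) \left(\frac{1}{t} - 4\right)^{2} = 1 \left(-3\right) \left(\frac{1}{4} - 4\right)^{2} = - 3 \left(\frac{1}{4} - 4\right)^{2} = - 3 \left(- \frac{15}{4}\right)^{2} = \left(-3\right) \frac{225}{16} = - \frac{675}{16}$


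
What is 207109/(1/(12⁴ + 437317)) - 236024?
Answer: 94866662753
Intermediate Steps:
207109/(1/(12⁴ + 437317)) - 236024 = 207109/(1/(20736 + 437317)) - 236024 = 207109/(1/458053) - 236024 = 207109*458053 - 236024 = 94866898777 - 236024 = 94866662753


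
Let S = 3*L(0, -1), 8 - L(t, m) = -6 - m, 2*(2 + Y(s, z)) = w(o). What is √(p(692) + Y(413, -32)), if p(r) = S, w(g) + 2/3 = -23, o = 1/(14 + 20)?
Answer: √906/6 ≈ 5.0166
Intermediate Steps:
o = 1/34 ≈ 0.029412
w(g) = -71/3 (w(g) = -⅔ - 23 = -71/3)
Y(s, z) = -83/6 (Y(s, z) = -2 + (½)*(-71/3) = -2 - 71/6 = -83/6)
L(t, m) = 14 + m (L(t, m) = 8 - (-6 - m) = 8 + (6 + m) = 14 + m)
S = 39 (S = 3*(14 - 1) = 3*13 = 39)
p(r) = 39
√(p(692) + Y(413, -32)) = √(39 - 83/6) = √(151/6) = √906/6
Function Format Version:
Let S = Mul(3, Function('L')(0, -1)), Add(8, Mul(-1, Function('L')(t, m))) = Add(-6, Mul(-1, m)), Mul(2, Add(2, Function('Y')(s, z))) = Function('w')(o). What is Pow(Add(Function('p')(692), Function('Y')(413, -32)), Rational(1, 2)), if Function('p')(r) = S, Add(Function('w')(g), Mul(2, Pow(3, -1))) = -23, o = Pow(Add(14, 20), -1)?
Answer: Mul(Rational(1, 6), Pow(906, Rational(1, 2))) ≈ 5.0166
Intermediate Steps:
o = Rational(1, 34) (o = Pow(34, -1) = Rational(1, 34) ≈ 0.029412)
Function('w')(g) = Rational(-71, 3) (Function('w')(g) = Add(Rational(-2, 3), -23) = Rational(-71, 3))
Function('Y')(s, z) = Rational(-83, 6) (Function('Y')(s, z) = Add(-2, Mul(Rational(1, 2), Rational(-71, 3))) = Add(-2, Rational(-71, 6)) = Rational(-83, 6))
Function('L')(t, m) = Add(14, m) (Function('L')(t, m) = Add(8, Mul(-1, Add(-6, Mul(-1, m)))) = Add(8, Add(6, m)) = Add(14, m))
S = 39 (S = Mul(3, Add(14, -1)) = Mul(3, 13) = 39)
Function('p')(r) = 39
Pow(Add(Function('p')(692), Function('Y')(413, -32)), Rational(1, 2)) = Pow(Add(39, Rational(-83, 6)), Rational(1, 2)) = Pow(Rational(151, 6), Rational(1, 2)) = Mul(Rational(1, 6), Pow(906, Rational(1, 2)))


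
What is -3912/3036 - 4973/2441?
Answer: -2053935/617573 ≈ -3.3258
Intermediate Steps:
-3912/3036 - 4973/2441 = -3912*1/3036 - 4973*1/2441 = -326/253 - 4973/2441 = -2053935/617573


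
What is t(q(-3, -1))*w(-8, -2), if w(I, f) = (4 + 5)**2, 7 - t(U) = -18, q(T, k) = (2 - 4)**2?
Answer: 2025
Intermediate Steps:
q(T, k) = 4 (q(T, k) = (-2)**2 = 4)
t(U) = 25 (t(U) = 7 - 1*(-18) = 7 + 18 = 25)
w(I, f) = 81 (w(I, f) = 9**2 = 81)
t(q(-3, -1))*w(-8, -2) = 25*81 = 2025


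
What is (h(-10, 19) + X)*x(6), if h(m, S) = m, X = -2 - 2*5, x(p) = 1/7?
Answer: -22/7 ≈ -3.1429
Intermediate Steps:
x(p) = 1/7
X = -12 (X = -2 - 10 = -12)
(h(-10, 19) + X)*x(6) = (-10 - 12)*(1/7) = -22*1/7 = -22/7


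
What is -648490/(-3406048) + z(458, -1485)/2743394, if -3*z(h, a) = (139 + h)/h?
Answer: 101851304946741/534951536785712 ≈ 0.19039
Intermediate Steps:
z(h, a) = -(139 + h)/(3*h)
-648490/(-3406048) + z(458, -1485)/2743394 = -648490/(-3406048) + ((⅓)*(-139 - 1*458)/458)/2743394 = -648490*(-1/3406048) + ((⅓)*(1/458)*(-139 - 458))*(1/2743394) = 324245/1703024 + ((⅓)*(1/458)*(-597))*(1/2743394) = 324245/1703024 - 199/458*1/2743394 = 324245/1703024 - 199/1256474452 = 101851304946741/534951536785712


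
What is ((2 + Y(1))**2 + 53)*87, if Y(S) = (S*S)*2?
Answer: 6003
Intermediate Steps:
Y(S) = 2*S**2 (Y(S) = S**2*2 = 2*S**2)
((2 + Y(1))**2 + 53)*87 = ((2 + 2*1**2)**2 + 53)*87 = ((2 + 2*1)**2 + 53)*87 = ((2 + 2)**2 + 53)*87 = (4**2 + 53)*87 = (16 + 53)*87 = 69*87 = 6003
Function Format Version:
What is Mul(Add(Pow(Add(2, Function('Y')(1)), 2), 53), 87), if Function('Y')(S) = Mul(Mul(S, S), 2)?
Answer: 6003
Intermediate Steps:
Function('Y')(S) = Mul(2, Pow(S, 2)) (Function('Y')(S) = Mul(Pow(S, 2), 2) = Mul(2, Pow(S, 2)))
Mul(Add(Pow(Add(2, Function('Y')(1)), 2), 53), 87) = Mul(Add(Pow(Add(2, Mul(2, Pow(1, 2))), 2), 53), 87) = Mul(Add(Pow(Add(2, Mul(2, 1)), 2), 53), 87) = Mul(Add(Pow(Add(2, 2), 2), 53), 87) = Mul(Add(Pow(4, 2), 53), 87) = Mul(Add(16, 53), 87) = Mul(69, 87) = 6003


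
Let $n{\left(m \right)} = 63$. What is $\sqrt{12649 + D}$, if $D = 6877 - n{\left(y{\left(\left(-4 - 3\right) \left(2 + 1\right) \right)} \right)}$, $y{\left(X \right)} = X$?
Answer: $\sqrt{19463} \approx 139.51$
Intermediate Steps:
$D = 6814$ ($D = 6877 - 63 = 6814$)
$\sqrt{12649 + D} = \sqrt{12649 + 6814} = \sqrt{19463}$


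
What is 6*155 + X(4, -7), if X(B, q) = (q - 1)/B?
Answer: 928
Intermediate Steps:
X(B, q) = (-1 + q)/B
6*155 + X(4, -7) = 6*155 + (-1 - 7)/4 = 930 + (¼)*(-8) = 930 - 2 = 928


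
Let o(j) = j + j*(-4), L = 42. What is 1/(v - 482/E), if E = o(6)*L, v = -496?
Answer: -378/187247 ≈ -0.0020187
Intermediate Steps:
o(j) = -3*j (o(j) = j - 4*j = -3*j)
E = -756 (E = -3*6*42 = -18*42 = -756)
1/(v - 482/E) = 1/(-496 - 482/(-756)) = 1/(-496 - 482*(-1/756)) = 1/(-496 + 241/378) = 1/(-187247/378) = -378/187247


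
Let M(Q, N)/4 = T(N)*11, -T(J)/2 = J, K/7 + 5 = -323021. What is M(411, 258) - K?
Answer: 2238478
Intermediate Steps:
K = -2261182 (K = -35 + 7*(-323021) = -35 - 2261147 = -2261182)
T(J) = -2*J
M(Q, N) = -88*N (M(Q, N) = 4*(-2*N*11) = 4*(-22*N) = -88*N)
M(411, 258) - K = -88*258 - 1*(-2261182) = -22704 + 2261182 = 2238478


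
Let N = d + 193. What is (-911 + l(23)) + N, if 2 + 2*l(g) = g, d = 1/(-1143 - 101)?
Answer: -880131/1244 ≈ -707.50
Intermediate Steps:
d = -1/1244 (d = 1/(-1244) = -1/1244 ≈ -0.00080386)
l(g) = -1 + g/2
N = 240091/1244 (N = -1/1244 + 193 = 240091/1244 ≈ 193.00)
(-911 + l(23)) + N = (-911 + (-1 + (½)*23)) + 240091/1244 = (-911 + (-1 + 23/2)) + 240091/1244 = (-911 + 21/2) + 240091/1244 = -1801/2 + 240091/1244 = -880131/1244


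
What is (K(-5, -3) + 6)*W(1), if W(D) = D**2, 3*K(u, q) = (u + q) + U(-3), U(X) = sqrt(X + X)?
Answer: 10/3 + I*sqrt(6)/3 ≈ 3.3333 + 0.8165*I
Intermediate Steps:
U(X) = sqrt(2)*sqrt(X) (U(X) = sqrt(2*X) = sqrt(2)*sqrt(X))
K(u, q) = q/3 + u/3 + I*sqrt(6)/3 (K(u, q) = ((u + q) + sqrt(2)*sqrt(-3))/3 = ((q + u) + sqrt(2)*(I*sqrt(3)))/3 = ((q + u) + I*sqrt(6))/3 = (q + u + I*sqrt(6))/3 = q/3 + u/3 + I*sqrt(6)/3)
(K(-5, -3) + 6)*W(1) = (((1/3)*(-3) + (1/3)*(-5) + I*sqrt(6)/3) + 6)*1**2 = ((-1 - 5/3 + I*sqrt(6)/3) + 6)*1 = ((-8/3 + I*sqrt(6)/3) + 6)*1 = (10/3 + I*sqrt(6)/3)*1 = 10/3 + I*sqrt(6)/3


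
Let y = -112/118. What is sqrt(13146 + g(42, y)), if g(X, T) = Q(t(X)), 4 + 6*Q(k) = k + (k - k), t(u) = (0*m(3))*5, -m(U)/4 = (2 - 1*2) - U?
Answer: 2*sqrt(29577)/3 ≈ 114.65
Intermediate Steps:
m(U) = 4*U (m(U) = -4*((2 - 1*2) - U) = -4*((2 - 2) - U) = -4*(0 - U) = -(-4)*U = 4*U)
t(u) = 0 (t(u) = (0*(4*3))*5 = (0*12)*5 = 0*5 = 0)
y = -56/59 (y = -112*1/118 = -56/59 ≈ -0.94915)
Q(k) = -2/3 + k/6 (Q(k) = -2/3 + (k + (k - k))/6 = -2/3 + (k + 0)/6 = -2/3 + k/6)
g(X, T) = -2/3 (g(X, T) = -2/3 + (1/6)*0 = -2/3 + 0 = -2/3)
sqrt(13146 + g(42, y)) = sqrt(13146 - 2/3) = sqrt(39436/3) = 2*sqrt(29577)/3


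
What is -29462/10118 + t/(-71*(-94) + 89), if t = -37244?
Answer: -288043149/34214017 ≈ -8.4189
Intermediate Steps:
-29462/10118 + t/(-71*(-94) + 89) = -29462/10118 - 37244/(-71*(-94) + 89) = -29462*1/10118 - 37244/(6674 + 89) = -14731/5059 - 37244/6763 = -288043149/34214017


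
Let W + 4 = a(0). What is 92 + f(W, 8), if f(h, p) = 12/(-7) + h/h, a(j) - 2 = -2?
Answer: 639/7 ≈ 91.286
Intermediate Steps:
a(j) = 0 (a(j) = 2 - 2 = 0)
W = -4 (W = -4 + 0 = -4)
f(h, p) = -5/7 (f(h, p) = 12*(-⅐) + 1 = -12/7 + 1 = -5/7)
92 + f(W, 8) = 92 - 5/7 = 639/7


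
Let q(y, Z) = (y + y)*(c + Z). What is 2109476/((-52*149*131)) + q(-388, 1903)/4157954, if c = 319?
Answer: -1315152445105/527534176819 ≈ -2.4930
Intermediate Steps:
q(y, Z) = 2*y*(319 + Z) (q(y, Z) = (y + y)*(319 + Z) = (2*y)*(319 + Z) = 2*y*(319 + Z))
2109476/((-52*149*131)) + q(-388, 1903)/4157954 = 2109476/((-52*149*131)) + (2*(-388)*(319 + 1903))/4157954 = 2109476/((-7748*131)) + (2*(-388)*2222)*(1/4157954) = 2109476/(-1014988) - 1724272*1/4157954 = 2109476*(-1/1014988) - 862136/2078977 = -527369/253747 - 862136/2078977 = -1315152445105/527534176819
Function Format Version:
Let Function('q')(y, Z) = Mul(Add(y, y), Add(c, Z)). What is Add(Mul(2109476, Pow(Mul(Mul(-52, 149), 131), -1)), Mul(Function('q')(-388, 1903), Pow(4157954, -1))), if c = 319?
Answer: Rational(-1315152445105, 527534176819) ≈ -2.4930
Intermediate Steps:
Function('q')(y, Z) = Mul(2, y, Add(319, Z)) (Function('q')(y, Z) = Mul(Add(y, y), Add(319, Z)) = Mul(Mul(2, y), Add(319, Z)) = Mul(2, y, Add(319, Z)))
Add(Mul(2109476, Pow(Mul(Mul(-52, 149), 131), -1)), Mul(Function('q')(-388, 1903), Pow(4157954, -1))) = Add(Mul(2109476, Pow(Mul(Mul(-52, 149), 131), -1)), Mul(Mul(2, -388, Add(319, 1903)), Pow(4157954, -1))) = Add(Mul(2109476, Pow(Mul(-7748, 131), -1)), Mul(Mul(2, -388, 2222), Rational(1, 4157954))) = Add(Mul(2109476, Pow(-1014988, -1)), Mul(-1724272, Rational(1, 4157954))) = Add(Mul(2109476, Rational(-1, 1014988)), Rational(-862136, 2078977)) = Add(Rational(-527369, 253747), Rational(-862136, 2078977)) = Rational(-1315152445105, 527534176819)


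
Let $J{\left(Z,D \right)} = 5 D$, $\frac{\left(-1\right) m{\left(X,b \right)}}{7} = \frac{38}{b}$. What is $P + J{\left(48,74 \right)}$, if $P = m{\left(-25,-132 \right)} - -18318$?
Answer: $\frac{1233541}{66} \approx 18690.0$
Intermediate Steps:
$m{\left(X,b \right)} = - \frac{266}{b}$ ($m{\left(X,b \right)} = - 7 \frac{38}{b} = - \frac{266}{b}$)
$P = \frac{1209121}{66}$ ($P = - \frac{266}{-132} - -18318 = \left(-266\right) \left(- \frac{1}{132}\right) + 18318 = \frac{133}{66} + 18318 = \frac{1209121}{66} \approx 18320.0$)
$P + J{\left(48,74 \right)} = \frac{1209121}{66} + 5 \cdot 74 = \frac{1209121}{66} + 370 = \frac{1233541}{66}$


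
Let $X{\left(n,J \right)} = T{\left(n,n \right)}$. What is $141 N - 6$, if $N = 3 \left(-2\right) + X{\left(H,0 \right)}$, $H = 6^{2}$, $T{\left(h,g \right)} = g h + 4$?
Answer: $182448$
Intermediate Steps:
$T{\left(h,g \right)} = 4 + g h$
$H = 36$
$X{\left(n,J \right)} = 4 + n^{2}$ ($X{\left(n,J \right)} = 4 + n n = 4 + n^{2}$)
$N = 1294$ ($N = 3 \left(-2\right) + \left(4 + 36^{2}\right) = -6 + \left(4 + 1296\right) = -6 + 1300 = 1294$)
$141 N - 6 = 141 \cdot 1294 - 6 = 182454 - 6 = 182448$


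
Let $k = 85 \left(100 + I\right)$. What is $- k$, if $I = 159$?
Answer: $-22015$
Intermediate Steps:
$k = 22015$ ($k = 85 \left(100 + 159\right) = 85 \cdot 259 = 22015$)
$- k = \left(-1\right) 22015 = -22015$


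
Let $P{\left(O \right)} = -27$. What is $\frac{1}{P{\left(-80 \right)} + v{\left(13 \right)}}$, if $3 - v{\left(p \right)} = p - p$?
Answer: $- \frac{1}{24} \approx -0.041667$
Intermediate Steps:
$v{\left(p \right)} = 3$ ($v{\left(p \right)} = 3 - \left(p - p\right) = 3 - 0 = 3 + 0 = 3$)
$\frac{1}{P{\left(-80 \right)} + v{\left(13 \right)}} = \frac{1}{-27 + 3} = \frac{1}{-24} = - \frac{1}{24}$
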